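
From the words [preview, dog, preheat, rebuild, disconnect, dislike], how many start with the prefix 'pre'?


Checking each word for prefix 'pre':
  'preview' -> YES, starts with 'pre' (count: 1)
  'dog' -> no (count: 1)
  'preheat' -> YES, starts with 'pre' (count: 2)
  'rebuild' -> no (count: 2)
  'disconnect' -> no (count: 2)
  'dislike' -> no (count: 2)
Total with prefix 'pre': 2

2


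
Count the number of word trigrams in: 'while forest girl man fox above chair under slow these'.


Word trigrams from [10] words:
  Trigram 1: (while forest girl)
  Trigram 2: (forest girl man)
  Trigram 3: (girl man fox)
  Trigram 4: (man fox above)
  Trigram 5: (fox above chair)
  Trigram 6: (above chair under)
  Trigram 7: (chair under slow)
  Trigram 8: (under slow these)
Total word trigrams: 10 - 2 = 8

8


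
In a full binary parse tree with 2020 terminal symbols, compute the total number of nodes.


Leaf nodes (terminals): 2020
Internal nodes = n - 1 = 2020 - 1 = 2019
Total = leaves + internal = 2020 + 2019 = 4039

4039


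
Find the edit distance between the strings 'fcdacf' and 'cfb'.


Building DP table for s1='fcdacf' (len 6) and s2='cfb' (len 3):
       c  f  b
    0  1  2  3
  f 1  1  1  2
  c 2  1  2  2
  d 3  2  2  3
  a 4  3  3  3
  c 5  4  4  4
  f 6  5  4  5
Edit distance = dp[6][3] = 5

5


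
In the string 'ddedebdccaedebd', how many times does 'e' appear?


Scanning 'ddedebdccaedebd' for 'e':
  Position 2: 'e' -> MATCH (count: 1)
  Position 4: 'e' -> MATCH (count: 2)
  Position 10: 'e' -> MATCH (count: 3)
  Position 12: 'e' -> MATCH (count: 4)
Total occurrences of 'e': 4

4


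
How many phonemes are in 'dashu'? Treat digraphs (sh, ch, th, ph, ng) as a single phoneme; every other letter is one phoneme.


Parsing 'dashu' greedily, digraphs first:
  'd' -> consonant phoneme (phonemes so far: 1)
  'a' -> vowel phoneme (phonemes so far: 2)
  'sh' -> digraph (1 consonant phoneme) (phonemes so far: 3)
  'u' -> vowel phoneme (phonemes so far: 4)
Total phonemes: 4

4


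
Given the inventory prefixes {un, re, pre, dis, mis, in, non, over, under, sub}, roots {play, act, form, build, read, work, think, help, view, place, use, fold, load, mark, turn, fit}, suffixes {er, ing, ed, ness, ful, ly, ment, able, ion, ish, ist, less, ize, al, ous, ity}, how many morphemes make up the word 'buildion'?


Segmenting 'buildion' against the inventory:
  'build' -> root (morpheme 1)
  'ion' -> suffix (morpheme 2)
Total morphemes: 2

2


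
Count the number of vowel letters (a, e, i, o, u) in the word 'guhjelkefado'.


Scanning each character of 'guhjelkefado':
  Position 1: 'g' -> consonant (running count: 0)
  Position 2: 'u' -> vowel (running count: 1)
  Position 3: 'h' -> consonant (running count: 1)
  Position 4: 'j' -> consonant (running count: 1)
  Position 5: 'e' -> vowel (running count: 2)
  Position 6: 'l' -> consonant (running count: 2)
  Position 7: 'k' -> consonant (running count: 2)
  Position 8: 'e' -> vowel (running count: 3)
  Position 9: 'f' -> consonant (running count: 3)
  Position 10: 'a' -> vowel (running count: 4)
  Position 11: 'd' -> consonant (running count: 4)
  Position 12: 'o' -> vowel (running count: 5)
Total vowels: 5

5


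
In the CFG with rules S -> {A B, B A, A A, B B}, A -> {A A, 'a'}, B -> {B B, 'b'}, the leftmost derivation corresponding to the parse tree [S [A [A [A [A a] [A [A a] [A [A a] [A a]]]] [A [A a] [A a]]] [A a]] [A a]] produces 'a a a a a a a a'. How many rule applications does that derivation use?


Every bracketed nonterminal node [X ...] in the tree is produced by exactly one rule application.
Reading the tree off as a leftmost derivation:
  Step 1: S  =>  A A   (applied S -> A A)
  Step 2: A A  =>  A A A   (applied A -> A A)
  Step 3: A A A  =>  A A A A   (applied A -> A A)
  Step 4: A A A A  =>  A A A A A   (applied A -> A A)
  Step 5: A A A A A  =>  a A A A A   (applied A -> a)
  Step 6: a A A A A  =>  a A A A A A   (applied A -> A A)
  Step 7: a A A A A A  =>  a a A A A A   (applied A -> a)
  Step 8: a a A A A A  =>  a a A A A A A   (applied A -> A A)
  Step 9: a a A A A A A  =>  a a a A A A A   (applied A -> a)
  Step 10: a a a A A A A  =>  a a a a A A A   (applied A -> a)
  Step 11: a a a a A A A  =>  a a a a A A A A   (applied A -> A A)
  Step 12: a a a a A A A A  =>  a a a a a A A A   (applied A -> a)
  Step 13: a a a a a A A A  =>  a a a a a a A A   (applied A -> a)
  Step 14: a a a a a a A A  =>  a a a a a a a A   (applied A -> a)
  Step 15: a a a a a a a A  =>  a a a a a a a a   (applied A -> a)
Final yield: a a a a a a a a
Total rewrite steps: 15

15


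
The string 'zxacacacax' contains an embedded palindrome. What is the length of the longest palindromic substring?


Scanning 'zxacacacax' for palindromic substrings.
Substring at positions 1-9: 'xacacacax'.
Check: reverse('xacacacax') = 'xacacacax' -> palindrome confirmed.
Neighbouring characters ('z' / '-') break symmetry, so it cannot extend further.
No longer palindromic substring exists; longest length = 9

9


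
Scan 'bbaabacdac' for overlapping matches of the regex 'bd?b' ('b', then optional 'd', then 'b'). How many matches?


Pattern: bd?b means 'b', then optional 'd', then 'b'.
Scanning 'bbaabacdac' position-by-position:
  Pos 0: window 'bba' -> MATCH
  Pos 1: window 'baa' -> no
  Pos 2: window 'aab' -> no
  Pos 3: window 'aba' -> no
  Pos 4: window 'bac' -> no
  Pos 5: window 'acd' -> no
  Pos 6: window 'cda' -> no
  Pos 7: window 'dac' -> no
  Pos 8: window 'ac' -> no
  Pos 9: window 'c' -> no
Total matches: 1

1


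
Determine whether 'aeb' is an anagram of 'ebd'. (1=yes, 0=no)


Sort characters of 'aeb': 'abe'
Sort characters of 'ebd': 'bde'
Sorted forms differ -> they are NOT anagrams
Result: 0

0


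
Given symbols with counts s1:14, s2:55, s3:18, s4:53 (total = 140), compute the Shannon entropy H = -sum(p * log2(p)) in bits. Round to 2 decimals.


Computing entropy H = -sum(p_i * log2(p_i)):
  s1: p = 14/140 = 0.1000, -p*log2(p) = 0.3322
  s2: p = 55/140 = 0.3929, -p*log2(p) = 0.5295
  s3: p = 18/140 = 0.1286, -p*log2(p) = 0.3805
  s4: p = 53/140 = 0.3786, -p*log2(p) = 0.5305
H = sum of terms = 1.7727
Rounded to 2 decimals: 1.77

1.77


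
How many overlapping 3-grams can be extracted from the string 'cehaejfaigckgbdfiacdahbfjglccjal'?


String 'cehaejfaigckgbdfiacdahbfjglccjal' has length L = 32.
Number of overlapping n-grams = L - n + 1
Substituting: 32 - 3 + 1 = 30

30


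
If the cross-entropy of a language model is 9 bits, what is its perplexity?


Perplexity formula: PP = 2^H
H = 9
PP = 2^9
PP = 2^9 = 512

512


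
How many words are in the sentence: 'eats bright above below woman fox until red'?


Counting words by splitting on spaces:
  Word 1: 'eats'
  Word 2: 'bright'
  Word 3: 'above'
  Word 4: 'below'
  Word 5: 'woman'
  Word 6: 'fox'
  Word 7: 'until'
  Word 8: 'red'
Total words: 8

8


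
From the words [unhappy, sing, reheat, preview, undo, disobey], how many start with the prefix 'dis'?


Checking each word for prefix 'dis':
  'unhappy' -> no (count: 0)
  'sing' -> no (count: 0)
  'reheat' -> no (count: 0)
  'preview' -> no (count: 0)
  'undo' -> no (count: 0)
  'disobey' -> YES, starts with 'dis' (count: 1)
Total with prefix 'dis': 1

1


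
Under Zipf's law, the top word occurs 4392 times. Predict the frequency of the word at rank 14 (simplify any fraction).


Zipf's law: freq(rank) = f1 / rank
f1 = 4392, rank = 14
freq = 4392 / 14
GCD(4392, 14) = 2
Simplified: 2196/7

2196/7


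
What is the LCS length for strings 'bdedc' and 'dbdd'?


DP table for LCS of 'bdedc' and 'dbdd':
       d  b  d  d
    0  0  0  0  0
  b 0  0  1  1  1
  d 0  1  1  2  2
  e 0  1  1  2  2
  d 0  1  1  2  3
  c 0  1  1  2  3
LCS: 'bdd'
LCS length = 3

3


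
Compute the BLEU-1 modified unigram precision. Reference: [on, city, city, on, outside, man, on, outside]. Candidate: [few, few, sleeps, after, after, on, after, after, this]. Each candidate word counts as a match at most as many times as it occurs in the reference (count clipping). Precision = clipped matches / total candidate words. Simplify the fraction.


Reference word counts: {'city': 2, 'man': 1, 'on': 3, 'outside': 2}
Checking each candidate word (with clipping):
  'few' -> not in reference -> no match (matches: 0)
  'few' -> not in reference -> no match (matches: 0)
  'sleeps' -> not in reference -> no match (matches: 0)
  'after' -> not in reference -> no match (matches: 0)
  'after' -> not in reference -> no match (matches: 0)
  'on' -> in reference (ref count 3, used 1/3) -> match (matches: 1)
  'after' -> not in reference -> no match (matches: 1)
  'after' -> not in reference -> no match (matches: 1)
  'this' -> not in reference -> no match (matches: 1)
Clipped matches: 1, Candidate length: 9
Precision = 1/9

1/9


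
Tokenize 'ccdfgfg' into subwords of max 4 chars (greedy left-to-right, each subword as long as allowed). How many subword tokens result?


'ccdfgfg' has 7 characters.
Chunking with max size 4:
  Chunk 1: 'ccdf' (positions 0-3)
  Chunk 2: 'gfg' (positions 4-6)
Total chunks: ceil(7 / 4) = 2

2


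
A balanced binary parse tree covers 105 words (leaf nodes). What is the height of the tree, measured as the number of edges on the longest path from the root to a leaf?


In a balanced binary tree with n leaves the deepest leaf is ceil(log2(n)) edges below the root.
log2(105) = 6.7142
ceil(6.7142) = 7
height (edges) = 7

7


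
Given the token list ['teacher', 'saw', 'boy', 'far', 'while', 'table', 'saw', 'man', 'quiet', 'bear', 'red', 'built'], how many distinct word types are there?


Listing all tokens and tracking unique types:
  Token 1: 'teacher' -> NEW (unique so far: 1)
  Token 2: 'saw' -> NEW (unique so far: 2)
  Token 3: 'boy' -> NEW (unique so far: 3)
  Token 4: 'far' -> NEW (unique so far: 4)
  Token 5: 'while' -> NEW (unique so far: 5)
  Token 6: 'table' -> NEW (unique so far: 6)
  Token 7: 'saw' -> duplicate (unique so far: 6)
  Token 8: 'man' -> NEW (unique so far: 7)
  Token 9: 'quiet' -> NEW (unique so far: 8)
  Token 10: 'bear' -> NEW (unique so far: 9)
  Token 11: 'red' -> NEW (unique so far: 10)
  Token 12: 'built' -> NEW (unique so far: 11)
Unique types: ('bear', 'boy', 'built', 'far', 'man', 'quiet', 'red', 'saw', 'table', 'teacher', 'while')
Vocabulary size: 11

11


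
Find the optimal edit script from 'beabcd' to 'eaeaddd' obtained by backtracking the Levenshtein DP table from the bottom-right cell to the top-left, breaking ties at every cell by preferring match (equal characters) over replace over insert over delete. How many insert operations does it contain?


Edit distance = 4. Backtracking from cell (6, 7) with preference match > replace > insert > delete,
then listing the resulting alignment 'beabcd' -> 'eaeaddd' left to right:
  Step 1: insert 'e' [insertion #1]
  Step 2: replace b->a
  Step 3: keep 'e'
  Step 4: keep 'a'
  Step 5: replace b->d
  Step 6: replace c->d
  Step 7: keep 'd'
Total insertions: 1

1


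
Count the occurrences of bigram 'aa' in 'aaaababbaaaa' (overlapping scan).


Scanning 'aaaababbaaaa' for bigram 'aa':
  Position 0: 'aa' -> MATCH
  Position 1: 'aa' -> MATCH
  Position 2: 'aa' -> MATCH
  Position 3: 'ab' -> no
  Position 4: 'ba' -> no
  Position 5: 'ab' -> no
  Position 6: 'bb' -> no
  Position 7: 'ba' -> no
  Position 8: 'aa' -> MATCH
  Position 9: 'aa' -> MATCH
  Position 10: 'aa' -> MATCH
Total matches: 6

6


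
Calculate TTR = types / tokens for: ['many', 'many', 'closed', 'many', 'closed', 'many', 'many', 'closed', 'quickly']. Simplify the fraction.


Tokens: 9
Unique types: ('closed', 'many', 'quickly') = 3
TTR = 3/9
Simplify: divide both by 3 -> 1/3
TTR = 1/3

1/3


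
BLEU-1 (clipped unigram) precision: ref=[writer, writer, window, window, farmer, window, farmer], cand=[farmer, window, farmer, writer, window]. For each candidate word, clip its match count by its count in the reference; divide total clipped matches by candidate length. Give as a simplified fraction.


Reference word counts: {'farmer': 2, 'window': 3, 'writer': 2}
Checking each candidate word (with clipping):
  'farmer' -> in reference (ref count 2, used 1/2) -> match (matches: 1)
  'window' -> in reference (ref count 3, used 1/3) -> match (matches: 2)
  'farmer' -> in reference (ref count 2, used 2/2) -> match (matches: 3)
  'writer' -> in reference (ref count 2, used 1/2) -> match (matches: 4)
  'window' -> in reference (ref count 3, used 2/3) -> match (matches: 5)
Clipped matches: 5, Candidate length: 5
Precision = 5/5 = 1

1


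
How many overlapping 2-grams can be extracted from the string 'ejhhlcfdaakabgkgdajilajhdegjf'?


String 'ejhhlcfdaakabgkgdajilajhdegjf' has length L = 29.
Number of overlapping n-grams = L - n + 1
Substituting: 29 - 2 + 1 = 28

28


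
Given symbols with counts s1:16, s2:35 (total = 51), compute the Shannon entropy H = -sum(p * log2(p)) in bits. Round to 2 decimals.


Computing entropy H = -sum(p_i * log2(p_i)):
  s1: p = 16/51 = 0.3137, -p*log2(p) = 0.5247
  s2: p = 35/51 = 0.6863, -p*log2(p) = 0.3727
H = sum of terms = 0.8974
Rounded to 2 decimals: 0.90

0.90


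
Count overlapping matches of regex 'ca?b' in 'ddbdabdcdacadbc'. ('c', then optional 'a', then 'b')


Pattern: ca?b means 'c', then optional 'a', then 'b'.
Scanning 'ddbdabdcdacadbc' position-by-position:
  Pos 0: window 'ddb' -> no
  Pos 1: window 'dbd' -> no
  Pos 2: window 'bda' -> no
  Pos 3: window 'dab' -> no
  Pos 4: window 'abd' -> no
  Pos 5: window 'bdc' -> no
  Pos 6: window 'dcd' -> no
  Pos 7: window 'cda' -> no
  Pos 8: window 'dac' -> no
  Pos 9: window 'aca' -> no
  Pos 10: window 'cad' -> no
  Pos 11: window 'adb' -> no
  Pos 12: window 'dbc' -> no
  Pos 13: window 'bc' -> no
  Pos 14: window 'c' -> no
Total matches: 0

0


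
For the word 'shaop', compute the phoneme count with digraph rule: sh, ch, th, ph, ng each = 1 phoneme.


Parsing 'shaop' greedily, digraphs first:
  'sh' -> digraph (1 consonant phoneme) (phonemes so far: 1)
  'a' -> vowel phoneme (phonemes so far: 2)
  'o' -> vowel phoneme (phonemes so far: 3)
  'p' -> consonant phoneme (phonemes so far: 4)
Total phonemes: 4

4


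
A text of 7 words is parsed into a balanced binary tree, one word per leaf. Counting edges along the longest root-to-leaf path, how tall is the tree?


In a balanced binary tree with n leaves the deepest leaf is ceil(log2(n)) edges below the root.
log2(7) = 2.8074
ceil(2.8074) = 3
height (edges) = 3

3


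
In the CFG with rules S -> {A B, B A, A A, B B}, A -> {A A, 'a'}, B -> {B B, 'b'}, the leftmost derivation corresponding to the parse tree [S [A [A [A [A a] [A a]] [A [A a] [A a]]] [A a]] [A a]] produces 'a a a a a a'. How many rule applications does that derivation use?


Every bracketed nonterminal node [X ...] in the tree is produced by exactly one rule application.
Reading the tree off as a leftmost derivation:
  Step 1: S  =>  A A   (applied S -> A A)
  Step 2: A A  =>  A A A   (applied A -> A A)
  Step 3: A A A  =>  A A A A   (applied A -> A A)
  Step 4: A A A A  =>  A A A A A   (applied A -> A A)
  Step 5: A A A A A  =>  a A A A A   (applied A -> a)
  Step 6: a A A A A  =>  a a A A A   (applied A -> a)
  Step 7: a a A A A  =>  a a A A A A   (applied A -> A A)
  Step 8: a a A A A A  =>  a a a A A A   (applied A -> a)
  Step 9: a a a A A A  =>  a a a a A A   (applied A -> a)
  Step 10: a a a a A A  =>  a a a a a A   (applied A -> a)
  Step 11: a a a a a A  =>  a a a a a a   (applied A -> a)
Final yield: a a a a a a
Total rewrite steps: 11

11


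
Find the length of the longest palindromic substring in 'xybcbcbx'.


Scanning 'xybcbcbx' for palindromic substrings.
Substring at positions 2-6: 'bcbcb'.
Check: reverse('bcbcb') = 'bcbcb' -> palindrome confirmed.
Neighbouring characters ('y' / 'x') break symmetry, so it cannot extend further.
No longer palindromic substring exists; longest length = 5

5


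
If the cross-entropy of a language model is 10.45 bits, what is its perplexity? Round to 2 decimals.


Perplexity formula: PP = 2^H
H = 10.45
PP = 2^10.45
Decompose: 2^10.45 = 2^10 * 2^0.45
2^10 = 1024, 2^0.45 ~ 1.3660403
PP ~ 1024 * 1.3660403 = 1398.8252672
Rounded to 2 decimals: 1398.83

1398.83


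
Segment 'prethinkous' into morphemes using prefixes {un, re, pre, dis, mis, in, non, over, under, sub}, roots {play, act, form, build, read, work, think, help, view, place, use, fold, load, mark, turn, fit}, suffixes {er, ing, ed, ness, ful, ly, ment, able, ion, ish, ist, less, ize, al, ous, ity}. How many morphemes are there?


Segmenting 'prethinkous' against the inventory:
  'pre' -> prefix (morpheme 1)
  'think' -> root (morpheme 2)
  'ous' -> suffix (morpheme 3)
Total morphemes: 3

3


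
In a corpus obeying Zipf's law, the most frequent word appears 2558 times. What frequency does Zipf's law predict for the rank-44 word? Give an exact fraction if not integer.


Zipf's law: freq(rank) = f1 / rank
f1 = 2558, rank = 44
freq = 2558 / 44
GCD(2558, 44) = 2
Simplified: 1279/22

1279/22


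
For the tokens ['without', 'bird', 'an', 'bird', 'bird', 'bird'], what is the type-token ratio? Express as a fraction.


Tokens: 6
Unique types: ('an', 'bird', 'without') = 3
TTR = 3/6
Simplify: divide both by 3 -> 1/2
TTR = 1/2

1/2


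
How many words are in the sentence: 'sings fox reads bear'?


Counting words by splitting on spaces:
  Word 1: 'sings'
  Word 2: 'fox'
  Word 3: 'reads'
  Word 4: 'bear'
Total words: 4

4


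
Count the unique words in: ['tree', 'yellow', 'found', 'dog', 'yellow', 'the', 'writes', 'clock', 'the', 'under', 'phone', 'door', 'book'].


Listing all tokens and tracking unique types:
  Token 1: 'tree' -> NEW (unique so far: 1)
  Token 2: 'yellow' -> NEW (unique so far: 2)
  Token 3: 'found' -> NEW (unique so far: 3)
  Token 4: 'dog' -> NEW (unique so far: 4)
  Token 5: 'yellow' -> duplicate (unique so far: 4)
  Token 6: 'the' -> NEW (unique so far: 5)
  Token 7: 'writes' -> NEW (unique so far: 6)
  Token 8: 'clock' -> NEW (unique so far: 7)
  Token 9: 'the' -> duplicate (unique so far: 7)
  Token 10: 'under' -> NEW (unique so far: 8)
  Token 11: 'phone' -> NEW (unique so far: 9)
  Token 12: 'door' -> NEW (unique so far: 10)
  Token 13: 'book' -> NEW (unique so far: 11)
Unique types: ('book', 'clock', 'dog', 'door', 'found', 'phone', 'the', 'tree', 'under', 'writes', 'yellow')
Vocabulary size: 11

11


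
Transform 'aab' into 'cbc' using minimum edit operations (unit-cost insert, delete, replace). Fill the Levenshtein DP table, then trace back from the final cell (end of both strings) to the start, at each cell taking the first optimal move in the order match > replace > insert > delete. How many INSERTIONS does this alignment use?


Edit distance = 3. Backtracking from cell (3, 3) with preference match > replace > insert > delete,
then listing the resulting alignment 'aab' -> 'cbc' left to right:
  Step 1: replace a->c
  Step 2: replace a->b
  Step 3: replace b->c
Total insertions: 0

0


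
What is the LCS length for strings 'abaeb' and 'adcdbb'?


DP table for LCS of 'abaeb' and 'adcdbb':
       a  d  c  d  b  b
    0  0  0  0  0  0  0
  a 0  1  1  1  1  1  1
  b 0  1  1  1  1  2  2
  a 0  1  1  1  1  2  2
  e 0  1  1  1  1  2  2
  b 0  1  1  1  1  2  3
LCS: 'abb'
LCS length = 3

3


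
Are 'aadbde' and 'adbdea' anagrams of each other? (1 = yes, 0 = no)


Sort characters of 'aadbde': 'aabdde'
Sort characters of 'adbdea': 'aabdde'
Sorted forms match -> they ARE anagrams
Result: 1

1


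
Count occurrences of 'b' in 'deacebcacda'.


Scanning 'deacebcacda' for 'b':
  Position 5: 'b' -> MATCH (count: 1)
Total occurrences of 'b': 1

1


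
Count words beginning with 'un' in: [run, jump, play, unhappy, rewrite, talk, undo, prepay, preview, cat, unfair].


Checking each word for prefix 'un':
  'run' -> no (count: 0)
  'jump' -> no (count: 0)
  'play' -> no (count: 0)
  'unhappy' -> YES, starts with 'un' (count: 1)
  'rewrite' -> no (count: 1)
  'talk' -> no (count: 1)
  'undo' -> YES, starts with 'un' (count: 2)
  'prepay' -> no (count: 2)
  'preview' -> no (count: 2)
  'cat' -> no (count: 2)
  'unfair' -> YES, starts with 'un' (count: 3)
Total with prefix 'un': 3

3


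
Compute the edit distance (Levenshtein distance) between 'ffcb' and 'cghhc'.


Building DP table for s1='ffcb' (len 4) and s2='cghhc' (len 5):
       c  g  h  h  c
    0  1  2  3  4  5
  f 1  1  2  3  4  5
  f 2  2  2  3  4  5
  c 3  2  3  3  4  4
  b 4  3  3  4  4  5
Edit distance = dp[4][5] = 5

5


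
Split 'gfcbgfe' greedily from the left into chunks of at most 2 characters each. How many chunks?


'gfcbgfe' has 7 characters.
Chunking with max size 2:
  Chunk 1: 'gf' (positions 0-1)
  Chunk 2: 'cb' (positions 2-3)
  Chunk 3: 'gf' (positions 4-5)
  Chunk 4: 'e' (positions 6-6)
Total chunks: ceil(7 / 2) = 4

4


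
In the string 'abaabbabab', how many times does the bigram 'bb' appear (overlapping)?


Scanning 'abaabbabab' for bigram 'bb':
  Position 0: 'ab' -> no
  Position 1: 'ba' -> no
  Position 2: 'aa' -> no
  Position 3: 'ab' -> no
  Position 4: 'bb' -> MATCH
  Position 5: 'ba' -> no
  Position 6: 'ab' -> no
  Position 7: 'ba' -> no
  Position 8: 'ab' -> no
Total matches: 1

1


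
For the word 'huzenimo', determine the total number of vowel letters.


Scanning each character of 'huzenimo':
  Position 1: 'h' -> consonant (running count: 0)
  Position 2: 'u' -> vowel (running count: 1)
  Position 3: 'z' -> consonant (running count: 1)
  Position 4: 'e' -> vowel (running count: 2)
  Position 5: 'n' -> consonant (running count: 2)
  Position 6: 'i' -> vowel (running count: 3)
  Position 7: 'm' -> consonant (running count: 3)
  Position 8: 'o' -> vowel (running count: 4)
Total vowels: 4

4


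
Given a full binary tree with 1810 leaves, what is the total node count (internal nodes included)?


Leaf nodes (terminals): 1810
Internal nodes = n - 1 = 1810 - 1 = 1809
Total = leaves + internal = 1810 + 1809 = 3619

3619


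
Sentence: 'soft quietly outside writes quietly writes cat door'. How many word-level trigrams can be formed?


Word trigrams from [8] words:
  Trigram 1: (soft quietly outside)
  Trigram 2: (quietly outside writes)
  Trigram 3: (outside writes quietly)
  Trigram 4: (writes quietly writes)
  Trigram 5: (quietly writes cat)
  Trigram 6: (writes cat door)
Total word trigrams: 8 - 2 = 6

6


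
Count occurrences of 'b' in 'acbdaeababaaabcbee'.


Scanning 'acbdaeababaaabcbee' for 'b':
  Position 2: 'b' -> MATCH (count: 1)
  Position 7: 'b' -> MATCH (count: 2)
  Position 9: 'b' -> MATCH (count: 3)
  Position 13: 'b' -> MATCH (count: 4)
  Position 15: 'b' -> MATCH (count: 5)
Total occurrences of 'b': 5

5


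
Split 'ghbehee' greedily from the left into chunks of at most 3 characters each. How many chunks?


'ghbehee' has 7 characters.
Chunking with max size 3:
  Chunk 1: 'ghb' (positions 0-2)
  Chunk 2: 'ehe' (positions 3-5)
  Chunk 3: 'e' (positions 6-6)
Total chunks: ceil(7 / 3) = 3

3


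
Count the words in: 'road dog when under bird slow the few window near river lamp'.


Counting words by splitting on spaces:
  Word 1: 'road'
  Word 2: 'dog'
  Word 3: 'when'
  Word 4: 'under'
  Word 5: 'bird'
  Word 6: 'slow'
  Word 7: 'the'
  Word 8: 'few'
  Word 9: 'window'
  Word 10: 'near'
  Word 11: 'river'
  Word 12: 'lamp'
Total words: 12

12


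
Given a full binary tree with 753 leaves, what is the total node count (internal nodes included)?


Leaf nodes (terminals): 753
Internal nodes = n - 1 = 753 - 1 = 752
Total = leaves + internal = 753 + 752 = 1505

1505


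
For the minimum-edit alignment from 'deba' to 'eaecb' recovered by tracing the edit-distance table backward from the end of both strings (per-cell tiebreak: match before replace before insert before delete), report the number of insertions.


Edit distance = 4. Backtracking from cell (4, 5) with preference match > replace > insert > delete,
then listing the resulting alignment 'deba' -> 'eaecb' left to right:
  Step 1: insert 'e' [insertion #1]
  Step 2: replace d->a
  Step 3: keep 'e'
  Step 4: replace b->c
  Step 5: replace a->b
Total insertions: 1

1


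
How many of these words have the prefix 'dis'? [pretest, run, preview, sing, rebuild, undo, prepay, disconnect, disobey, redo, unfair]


Checking each word for prefix 'dis':
  'pretest' -> no (count: 0)
  'run' -> no (count: 0)
  'preview' -> no (count: 0)
  'sing' -> no (count: 0)
  'rebuild' -> no (count: 0)
  'undo' -> no (count: 0)
  'prepay' -> no (count: 0)
  'disconnect' -> YES, starts with 'dis' (count: 1)
  'disobey' -> YES, starts with 'dis' (count: 2)
  'redo' -> no (count: 2)
  'unfair' -> no (count: 2)
Total with prefix 'dis': 2

2


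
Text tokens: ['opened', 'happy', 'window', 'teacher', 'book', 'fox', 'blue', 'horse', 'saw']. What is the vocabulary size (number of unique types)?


Listing all tokens and tracking unique types:
  Token 1: 'opened' -> NEW (unique so far: 1)
  Token 2: 'happy' -> NEW (unique so far: 2)
  Token 3: 'window' -> NEW (unique so far: 3)
  Token 4: 'teacher' -> NEW (unique so far: 4)
  Token 5: 'book' -> NEW (unique so far: 5)
  Token 6: 'fox' -> NEW (unique so far: 6)
  Token 7: 'blue' -> NEW (unique so far: 7)
  Token 8: 'horse' -> NEW (unique so far: 8)
  Token 9: 'saw' -> NEW (unique so far: 9)
Unique types: ('blue', 'book', 'fox', 'happy', 'horse', 'opened', 'saw', 'teacher', 'window')
Vocabulary size: 9

9


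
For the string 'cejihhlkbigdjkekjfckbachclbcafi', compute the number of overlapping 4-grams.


String 'cejihhlkbigdjkekjfckbachclbcafi' has length L = 31.
Number of overlapping n-grams = L - n + 1
Substituting: 31 - 4 + 1 = 28

28


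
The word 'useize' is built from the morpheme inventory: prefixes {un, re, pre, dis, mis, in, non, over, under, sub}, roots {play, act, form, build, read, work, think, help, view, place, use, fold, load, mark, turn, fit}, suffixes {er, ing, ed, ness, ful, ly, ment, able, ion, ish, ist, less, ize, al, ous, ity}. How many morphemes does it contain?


Segmenting 'useize' against the inventory:
  'use' -> root (morpheme 1)
  'ize' -> suffix (morpheme 2)
Total morphemes: 2

2


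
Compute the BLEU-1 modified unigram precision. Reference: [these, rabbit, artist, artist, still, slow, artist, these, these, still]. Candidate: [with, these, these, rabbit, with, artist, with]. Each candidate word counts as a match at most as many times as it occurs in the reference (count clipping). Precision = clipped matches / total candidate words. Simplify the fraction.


Reference word counts: {'artist': 3, 'rabbit': 1, 'slow': 1, 'still': 2, 'these': 3}
Checking each candidate word (with clipping):
  'with' -> not in reference -> no match (matches: 0)
  'these' -> in reference (ref count 3, used 1/3) -> match (matches: 1)
  'these' -> in reference (ref count 3, used 2/3) -> match (matches: 2)
  'rabbit' -> in reference (ref count 1, used 1/1) -> match (matches: 3)
  'with' -> not in reference -> no match (matches: 3)
  'artist' -> in reference (ref count 3, used 1/3) -> match (matches: 4)
  'with' -> not in reference -> no match (matches: 4)
Clipped matches: 4, Candidate length: 7
Precision = 4/7

4/7


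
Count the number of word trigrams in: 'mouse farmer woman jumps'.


Word trigrams from [4] words:
  Trigram 1: (mouse farmer woman)
  Trigram 2: (farmer woman jumps)
Total word trigrams: 4 - 2 = 2

2


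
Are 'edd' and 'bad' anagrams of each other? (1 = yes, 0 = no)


Sort characters of 'edd': 'dde'
Sort characters of 'bad': 'abd'
Sorted forms differ -> they are NOT anagrams
Result: 0

0


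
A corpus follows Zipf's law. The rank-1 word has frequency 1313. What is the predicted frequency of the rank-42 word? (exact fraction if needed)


Zipf's law: freq(rank) = f1 / rank
f1 = 1313, rank = 42
freq = 1313 / 42
GCD(1313, 42) = 1
Simplified: 1313/42

1313/42


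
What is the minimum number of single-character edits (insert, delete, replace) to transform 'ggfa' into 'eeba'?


Building DP table for s1='ggfa' (len 4) and s2='eeba' (len 4):
       e  e  b  a
    0  1  2  3  4
  g 1  1  2  3  4
  g 2  2  2  3  4
  f 3  3  3  3  4
  a 4  4  4  4  3
Edit distance = dp[4][4] = 3

3


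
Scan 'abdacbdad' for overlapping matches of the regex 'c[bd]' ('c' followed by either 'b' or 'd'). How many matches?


Pattern: c[bd] means 'c' followed by either 'b' or 'd'.
Scanning 'abdacbdad' position-by-position:
  Pos 0: window 'ab' -> no
  Pos 1: window 'bd' -> no
  Pos 2: window 'da' -> no
  Pos 3: window 'ac' -> no
  Pos 4: window 'cb' -> MATCH
  Pos 5: window 'bd' -> no
  Pos 6: window 'da' -> no
  Pos 7: window 'ad' -> no
  Pos 8: window 'd' -> no
Total matches: 1

1


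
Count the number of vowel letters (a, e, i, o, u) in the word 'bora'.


Scanning each character of 'bora':
  Position 1: 'b' -> consonant (running count: 0)
  Position 2: 'o' -> vowel (running count: 1)
  Position 3: 'r' -> consonant (running count: 1)
  Position 4: 'a' -> vowel (running count: 2)
Total vowels: 2

2


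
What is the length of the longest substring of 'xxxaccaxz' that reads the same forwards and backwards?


Scanning 'xxxaccaxz' for palindromic substrings.
Substring at positions 2-7: 'xaccax'.
Check: reverse('xaccax') = 'xaccax' -> palindrome confirmed.
Neighbouring characters ('x' / 'z') break symmetry, so it cannot extend further.
No longer palindromic substring exists; longest length = 6

6


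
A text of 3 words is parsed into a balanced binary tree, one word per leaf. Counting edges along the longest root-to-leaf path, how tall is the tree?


In a balanced binary tree with n leaves the deepest leaf is ceil(log2(n)) edges below the root.
log2(3) = 1.5850
ceil(1.5850) = 2
height (edges) = 2

2


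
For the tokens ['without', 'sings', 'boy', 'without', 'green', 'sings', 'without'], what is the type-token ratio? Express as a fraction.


Tokens: 7
Unique types: ('boy', 'green', 'sings', 'without') = 4
TTR = 4/7
Already in lowest terms.

4/7


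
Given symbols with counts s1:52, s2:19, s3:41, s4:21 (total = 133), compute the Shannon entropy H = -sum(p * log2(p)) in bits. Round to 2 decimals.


Computing entropy H = -sum(p_i * log2(p_i)):
  s1: p = 52/133 = 0.3910, -p*log2(p) = 0.5297
  s2: p = 19/133 = 0.1429, -p*log2(p) = 0.4011
  s3: p = 41/133 = 0.3083, -p*log2(p) = 0.5234
  s4: p = 21/133 = 0.1579, -p*log2(p) = 0.4205
H = sum of terms = 1.8747
Rounded to 2 decimals: 1.87

1.87


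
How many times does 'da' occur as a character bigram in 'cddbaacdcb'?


Scanning 'cddbaacdcb' for bigram 'da':
  Position 0: 'cd' -> no
  Position 1: 'dd' -> no
  Position 2: 'db' -> no
  Position 3: 'ba' -> no
  Position 4: 'aa' -> no
  Position 5: 'ac' -> no
  Position 6: 'cd' -> no
  Position 7: 'dc' -> no
  Position 8: 'cb' -> no
Total matches: 0

0


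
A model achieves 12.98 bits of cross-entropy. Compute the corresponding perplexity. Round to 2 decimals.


Perplexity formula: PP = 2^H
H = 12.98
PP = 2^12.98
Decompose: 2^12.98 = 2^12 * 2^0.98
2^12 = 4096, 2^0.98 ~ 1.9724654
PP ~ 4096 * 1.9724654 = 8079.2182784
Rounded to 2 decimals: 8079.22

8079.22


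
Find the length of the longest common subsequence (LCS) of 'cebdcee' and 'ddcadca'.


DP table for LCS of 'cebdcee' and 'ddcadca':
       d  d  c  a  d  c  a
    0  0  0  0  0  0  0  0
  c 0  0  0  1  1  1  1  1
  e 0  0  0  1  1  1  1  1
  b 0  0  0  1  1  1  1  1
  d 0  1  1  1  1  2  2  2
  c 0  1  1  2  2  2  3  3
  e 0  1  1  2  2  2  3  3
  e 0  1  1  2  2  2  3  3
LCS: 'cdc'
LCS length = 3

3


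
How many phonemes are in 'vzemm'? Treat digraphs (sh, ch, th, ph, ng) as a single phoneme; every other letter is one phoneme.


Parsing 'vzemm' greedily, digraphs first:
  'v' -> consonant phoneme (phonemes so far: 1)
  'z' -> consonant phoneme (phonemes so far: 2)
  'e' -> vowel phoneme (phonemes so far: 3)
  'm' -> consonant phoneme (phonemes so far: 4)
  'm' -> consonant phoneme (phonemes so far: 5)
Total phonemes: 5

5


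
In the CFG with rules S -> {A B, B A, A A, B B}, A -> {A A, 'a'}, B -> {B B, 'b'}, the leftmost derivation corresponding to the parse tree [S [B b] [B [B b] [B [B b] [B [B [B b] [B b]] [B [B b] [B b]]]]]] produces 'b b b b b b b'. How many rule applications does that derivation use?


Every bracketed nonterminal node [X ...] in the tree is produced by exactly one rule application.
Reading the tree off as a leftmost derivation:
  Step 1: S  =>  B B   (applied S -> B B)
  Step 2: B B  =>  b B   (applied B -> b)
  Step 3: b B  =>  b B B   (applied B -> B B)
  Step 4: b B B  =>  b b B   (applied B -> b)
  Step 5: b b B  =>  b b B B   (applied B -> B B)
  Step 6: b b B B  =>  b b b B   (applied B -> b)
  Step 7: b b b B  =>  b b b B B   (applied B -> B B)
  Step 8: b b b B B  =>  b b b B B B   (applied B -> B B)
  Step 9: b b b B B B  =>  b b b b B B   (applied B -> b)
  Step 10: b b b b B B  =>  b b b b b B   (applied B -> b)
  Step 11: b b b b b B  =>  b b b b b B B   (applied B -> B B)
  Step 12: b b b b b B B  =>  b b b b b b B   (applied B -> b)
  Step 13: b b b b b b B  =>  b b b b b b b   (applied B -> b)
Final yield: b b b b b b b
Total rewrite steps: 13

13


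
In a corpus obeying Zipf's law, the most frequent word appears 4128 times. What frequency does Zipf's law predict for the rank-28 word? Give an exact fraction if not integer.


Zipf's law: freq(rank) = f1 / rank
f1 = 4128, rank = 28
freq = 4128 / 28
GCD(4128, 28) = 4
Simplified: 1032/7

1032/7


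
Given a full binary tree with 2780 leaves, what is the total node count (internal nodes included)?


Leaf nodes (terminals): 2780
Internal nodes = n - 1 = 2780 - 1 = 2779
Total = leaves + internal = 2780 + 2779 = 5559

5559


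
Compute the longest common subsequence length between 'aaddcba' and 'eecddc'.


DP table for LCS of 'aaddcba' and 'eecddc':
       e  e  c  d  d  c
    0  0  0  0  0  0  0
  a 0  0  0  0  0  0  0
  a 0  0  0  0  0  0  0
  d 0  0  0  0  1  1  1
  d 0  0  0  0  1  2  2
  c 0  0  0  1  1  2  3
  b 0  0  0  1  1  2  3
  a 0  0  0  1  1  2  3
LCS: 'ddc'
LCS length = 3

3


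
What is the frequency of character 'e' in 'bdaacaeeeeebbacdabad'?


Scanning 'bdaacaeeeeebbacdabad' for 'e':
  Position 6: 'e' -> MATCH (count: 1)
  Position 7: 'e' -> MATCH (count: 2)
  Position 8: 'e' -> MATCH (count: 3)
  Position 9: 'e' -> MATCH (count: 4)
  Position 10: 'e' -> MATCH (count: 5)
Total occurrences of 'e': 5

5


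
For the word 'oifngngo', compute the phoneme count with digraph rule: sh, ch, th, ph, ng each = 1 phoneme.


Parsing 'oifngngo' greedily, digraphs first:
  'o' -> vowel phoneme (phonemes so far: 1)
  'i' -> vowel phoneme (phonemes so far: 2)
  'f' -> consonant phoneme (phonemes so far: 3)
  'ng' -> digraph (1 consonant phoneme) (phonemes so far: 4)
  'ng' -> digraph (1 consonant phoneme) (phonemes so far: 5)
  'o' -> vowel phoneme (phonemes so far: 6)
Total phonemes: 6

6


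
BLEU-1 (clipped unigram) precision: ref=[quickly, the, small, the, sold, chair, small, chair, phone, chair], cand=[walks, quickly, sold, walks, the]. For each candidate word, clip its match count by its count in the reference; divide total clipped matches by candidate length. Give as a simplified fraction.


Reference word counts: {'chair': 3, 'phone': 1, 'quickly': 1, 'small': 2, 'sold': 1, 'the': 2}
Checking each candidate word (with clipping):
  'walks' -> not in reference -> no match (matches: 0)
  'quickly' -> in reference (ref count 1, used 1/1) -> match (matches: 1)
  'sold' -> in reference (ref count 1, used 1/1) -> match (matches: 2)
  'walks' -> not in reference -> no match (matches: 2)
  'the' -> in reference (ref count 2, used 1/2) -> match (matches: 3)
Clipped matches: 3, Candidate length: 5
Precision = 3/5

3/5


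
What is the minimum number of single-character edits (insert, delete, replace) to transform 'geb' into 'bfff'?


Building DP table for s1='geb' (len 3) and s2='bfff' (len 4):
       b  f  f  f
    0  1  2  3  4
  g 1  1  2  3  4
  e 2  2  2  3  4
  b 3  2  3  3  4
Edit distance = dp[3][4] = 4

4


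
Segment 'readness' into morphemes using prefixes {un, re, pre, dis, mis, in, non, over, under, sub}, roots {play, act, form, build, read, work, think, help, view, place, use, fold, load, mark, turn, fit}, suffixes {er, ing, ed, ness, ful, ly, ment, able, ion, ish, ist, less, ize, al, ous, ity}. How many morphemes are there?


Segmenting 'readness' against the inventory:
  'read' -> root (morpheme 1)
  'ness' -> suffix (morpheme 2)
Total morphemes: 2

2


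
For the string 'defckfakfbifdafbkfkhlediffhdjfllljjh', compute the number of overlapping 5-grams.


String 'defckfakfbifdafbkfkhlediffhdjfllljjh' has length L = 36.
Number of overlapping n-grams = L - n + 1
Substituting: 36 - 5 + 1 = 32

32


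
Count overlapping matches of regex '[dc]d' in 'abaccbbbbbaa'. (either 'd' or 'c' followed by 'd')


Pattern: [dc]d means either 'd' or 'c' followed by 'd'.
Scanning 'abaccbbbbbaa' position-by-position:
  Pos 0: window 'ab' -> no
  Pos 1: window 'ba' -> no
  Pos 2: window 'ac' -> no
  Pos 3: window 'cc' -> no
  Pos 4: window 'cb' -> no
  Pos 5: window 'bb' -> no
  Pos 6: window 'bb' -> no
  Pos 7: window 'bb' -> no
  Pos 8: window 'bb' -> no
  Pos 9: window 'ba' -> no
  Pos 10: window 'aa' -> no
  Pos 11: window 'a' -> no
Total matches: 0

0


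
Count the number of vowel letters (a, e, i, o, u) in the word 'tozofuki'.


Scanning each character of 'tozofuki':
  Position 1: 't' -> consonant (running count: 0)
  Position 2: 'o' -> vowel (running count: 1)
  Position 3: 'z' -> consonant (running count: 1)
  Position 4: 'o' -> vowel (running count: 2)
  Position 5: 'f' -> consonant (running count: 2)
  Position 6: 'u' -> vowel (running count: 3)
  Position 7: 'k' -> consonant (running count: 3)
  Position 8: 'i' -> vowel (running count: 4)
Total vowels: 4

4


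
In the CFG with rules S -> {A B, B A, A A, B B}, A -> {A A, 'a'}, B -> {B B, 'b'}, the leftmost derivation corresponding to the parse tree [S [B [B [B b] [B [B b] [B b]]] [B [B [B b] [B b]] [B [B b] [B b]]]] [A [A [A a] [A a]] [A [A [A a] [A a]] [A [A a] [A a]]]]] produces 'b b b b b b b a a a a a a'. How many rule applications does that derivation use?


Every bracketed nonterminal node [X ...] in the tree is produced by exactly one rule application.
Reading the tree off as a leftmost derivation:
  Step 1: S  =>  B A   (applied S -> B A)
  Step 2: B A  =>  B B A   (applied B -> B B)
  Step 3: B B A  =>  B B B A   (applied B -> B B)
  Step 4: B B B A  =>  b B B A   (applied B -> b)
  Step 5: b B B A  =>  b B B B A   (applied B -> B B)
  Step 6: b B B B A  =>  b b B B A   (applied B -> b)
  Step 7: b b B B A  =>  b b b B A   (applied B -> b)
  Step 8: b b b B A  =>  b b b B B A   (applied B -> B B)
  Step 9: b b b B B A  =>  b b b B B B A   (applied B -> B B)
  Step 10: b b b B B B A  =>  b b b b B B A   (applied B -> b)
  Step 11: b b b b B B A  =>  b b b b b B A   (applied B -> b)
  Step 12: b b b b b B A  =>  b b b b b B B A   (applied B -> B B)
  Step 13: b b b b b B B A  =>  b b b b b b B A   (applied B -> b)
  Step 14: b b b b b b B A  =>  b b b b b b b A   (applied B -> b)
  Step 15: b b b b b b b A  =>  b b b b b b b A A   (applied A -> A A)
  Step 16: b b b b b b b A A  =>  b b b b b b b A A A   (applied A -> A A)
  Step 17: b b b b b b b A A A  =>  b b b b b b b a A A   (applied A -> a)
  Step 18: b b b b b b b a A A  =>  b b b b b b b a a A   (applied A -> a)
  Step 19: b b b b b b b a a A  =>  b b b b b b b a a A A   (applied A -> A A)
  Step 20: b b b b b b b a a A A  =>  b b b b b b b a a A A A   (applied A -> A A)
  Step 21: b b b b b b b a a A A A  =>  b b b b b b b a a a A A   (applied A -> a)
  Step 22: b b b b b b b a a a A A  =>  b b b b b b b a a a a A   (applied A -> a)
  Step 23: b b b b b b b a a a a A  =>  b b b b b b b a a a a A A   (applied A -> A A)
  Step 24: b b b b b b b a a a a A A  =>  b b b b b b b a a a a a A   (applied A -> a)
  Step 25: b b b b b b b a a a a a A  =>  b b b b b b b a a a a a a   (applied A -> a)
Final yield: b b b b b b b a a a a a a
Total rewrite steps: 25

25


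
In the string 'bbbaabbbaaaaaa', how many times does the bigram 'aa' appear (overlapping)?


Scanning 'bbbaabbbaaaaaa' for bigram 'aa':
  Position 0: 'bb' -> no
  Position 1: 'bb' -> no
  Position 2: 'ba' -> no
  Position 3: 'aa' -> MATCH
  Position 4: 'ab' -> no
  Position 5: 'bb' -> no
  Position 6: 'bb' -> no
  Position 7: 'ba' -> no
  Position 8: 'aa' -> MATCH
  Position 9: 'aa' -> MATCH
  Position 10: 'aa' -> MATCH
  Position 11: 'aa' -> MATCH
  Position 12: 'aa' -> MATCH
Total matches: 6

6
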